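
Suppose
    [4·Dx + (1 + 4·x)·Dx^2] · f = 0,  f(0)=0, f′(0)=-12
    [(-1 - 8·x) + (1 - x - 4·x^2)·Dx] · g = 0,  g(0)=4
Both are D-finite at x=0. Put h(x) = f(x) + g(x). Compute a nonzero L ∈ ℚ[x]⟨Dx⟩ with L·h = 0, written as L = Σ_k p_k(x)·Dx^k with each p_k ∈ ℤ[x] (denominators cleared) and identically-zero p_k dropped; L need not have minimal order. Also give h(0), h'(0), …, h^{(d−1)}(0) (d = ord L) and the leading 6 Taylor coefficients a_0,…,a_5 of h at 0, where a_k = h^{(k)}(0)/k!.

f: a_k = 0, -12, 24, -64, 192, -3072/5, …
g: a_k = 4, 4, 20, 36, 116, 260, …
h₀=f+g: left-lcm gives L₀, ord ≤ 3.
L = (-268 - 1616·x - 5504·x^2 - 4608·x^3 - 6144·x^4)·Dx + (-11 - 360·x - 3008·x^2 - 7680·x^3 - 9472·x^4 - 10240·x^5)·Dx^2 + (7 + 67·x + 154·x^2 - 136·x^3 - 928·x^4 - 2176·x^5 - 2048·x^6)·Dx^3  (order 3).
h: a_k = 4, -8, 44, -28, 308, -1772/5, …
ICs: h(0) = 4, h′(0) = -8, h′′(0) = 88.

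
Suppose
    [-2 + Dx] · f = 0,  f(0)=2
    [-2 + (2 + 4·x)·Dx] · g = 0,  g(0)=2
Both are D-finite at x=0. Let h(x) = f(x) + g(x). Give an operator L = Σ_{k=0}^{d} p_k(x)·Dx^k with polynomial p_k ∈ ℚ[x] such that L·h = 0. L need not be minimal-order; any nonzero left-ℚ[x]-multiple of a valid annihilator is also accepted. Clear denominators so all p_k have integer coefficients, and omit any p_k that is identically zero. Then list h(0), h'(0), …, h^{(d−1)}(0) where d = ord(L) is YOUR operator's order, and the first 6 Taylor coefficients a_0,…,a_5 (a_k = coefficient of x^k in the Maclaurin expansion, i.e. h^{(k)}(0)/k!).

f: a_k = 2, 4, 4, 8/3, 4/3, 8/15, …
g: a_k = 2, 2, -1, 1, -5/4, 7/4, …
Weyl lclm of L_f,L_g ⇒ L₀ (ord ≤ 2).
L = (6 + 8·x) + (-5 - 16·x - 16·x^2)·Dx + (1 + 6·x + 8·x^2)·Dx^2  (order 2).
h: a_k = 4, 6, 3, 11/3, 1/12, 137/60, …
ICs: h(0) = 4, h′(0) = 6.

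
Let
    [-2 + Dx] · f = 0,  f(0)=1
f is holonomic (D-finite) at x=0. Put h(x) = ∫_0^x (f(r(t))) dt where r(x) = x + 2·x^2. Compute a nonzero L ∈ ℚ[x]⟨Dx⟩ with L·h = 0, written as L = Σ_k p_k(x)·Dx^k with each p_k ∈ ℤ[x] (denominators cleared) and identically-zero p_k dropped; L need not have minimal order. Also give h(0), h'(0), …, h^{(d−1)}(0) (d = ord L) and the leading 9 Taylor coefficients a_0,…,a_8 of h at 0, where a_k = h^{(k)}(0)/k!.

L = (-2 - 8·x)·Dx + Dx^2  (order 2).
h: a_k = 0, 1, 1, 2, 7/3, 10/3, 18/5, 1324/315, 1303/315, …
ICs: h(0) = 0, h′(0) = 1.

f: a_k = 1, 2, 2, 4/3, 2/3, 4/15, 4/45, 8/315, 2/315, …
h₀=f(r): pull back L_f along r ⇒ L₀.
∫: right-multiply L₀ by Dx.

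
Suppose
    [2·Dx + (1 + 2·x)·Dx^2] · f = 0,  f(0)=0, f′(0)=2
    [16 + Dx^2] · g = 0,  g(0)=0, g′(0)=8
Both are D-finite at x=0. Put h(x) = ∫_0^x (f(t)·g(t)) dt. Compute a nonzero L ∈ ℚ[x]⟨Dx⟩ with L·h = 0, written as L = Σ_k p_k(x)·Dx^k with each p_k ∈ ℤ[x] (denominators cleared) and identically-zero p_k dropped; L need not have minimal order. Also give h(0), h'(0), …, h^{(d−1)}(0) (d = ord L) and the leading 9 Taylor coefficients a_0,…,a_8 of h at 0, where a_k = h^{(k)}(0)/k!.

L = (2688 + 27648·x + 93184·x^2 + 131072·x^3 + 65536·x^4)·Dx + (896 + 5888·x + 12288·x^2 + 8192·x^3)·Dx^2 + (408 + 3712·x + 11904·x^2 + 16384·x^3 + 8192·x^4)·Dx^3 + (56 + 368·x + 768·x^2 + 512·x^3)·Dx^4 + (15 + 124·x + 380·x^2 + 512·x^3 + 256·x^4)·Dx^5  (order 5).
h: a_k = 0, 0, 0, 16/3, -4, -64/15, 16/9, 256/63, -64/15, …
ICs: h(0) = 0, h′(0) = 0, h′′(0) = 0, h′′′(0) = 32, h′′′′(0) = -96.

f: a_k = 0, 2, -2, 8/3, -4, 32/5, -32/3, 128/7, -32, …
g: a_k = 0, 8, 0, -64/3, 0, 256/15, 0, -2048/315, 0, …
L₀ := L_f ⊗_s L_g (sym. prod.), ord ≤ 4.
∫: right-multiply L₀ by Dx.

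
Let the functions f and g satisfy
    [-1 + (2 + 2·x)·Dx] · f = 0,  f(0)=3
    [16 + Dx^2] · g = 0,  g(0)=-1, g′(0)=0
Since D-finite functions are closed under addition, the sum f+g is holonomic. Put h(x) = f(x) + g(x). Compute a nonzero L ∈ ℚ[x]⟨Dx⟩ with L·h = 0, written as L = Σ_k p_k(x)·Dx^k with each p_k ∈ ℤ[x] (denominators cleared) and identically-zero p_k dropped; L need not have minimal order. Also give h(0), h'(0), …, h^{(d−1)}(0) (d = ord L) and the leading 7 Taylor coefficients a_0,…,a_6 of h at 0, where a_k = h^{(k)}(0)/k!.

L = (-1072 - 2048·x - 1024·x^2) + (2016 + 6112·x + 6144·x^2 + 2048·x^3)·Dx + (-67 - 128·x - 64·x^2)·Dx^2 + (126 + 382·x + 384·x^2 + 128·x^3)·Dx^3  (order 3).
h: a_k = 2, 3/2, 61/8, 3/16, -4141/384, 21/256, 259309/46080, …
ICs: h(0) = 2, h′(0) = 3/2, h′′(0) = 61/4.

f: a_k = 3, 3/2, -3/8, 3/16, -15/128, 21/256, -63/1024, …
g: a_k = -1, 0, 8, 0, -32/3, 0, 256/45, …
Sum ⇒ L₀ = lclm(L_f,L_g) in ℚ(x)⟨Dx⟩.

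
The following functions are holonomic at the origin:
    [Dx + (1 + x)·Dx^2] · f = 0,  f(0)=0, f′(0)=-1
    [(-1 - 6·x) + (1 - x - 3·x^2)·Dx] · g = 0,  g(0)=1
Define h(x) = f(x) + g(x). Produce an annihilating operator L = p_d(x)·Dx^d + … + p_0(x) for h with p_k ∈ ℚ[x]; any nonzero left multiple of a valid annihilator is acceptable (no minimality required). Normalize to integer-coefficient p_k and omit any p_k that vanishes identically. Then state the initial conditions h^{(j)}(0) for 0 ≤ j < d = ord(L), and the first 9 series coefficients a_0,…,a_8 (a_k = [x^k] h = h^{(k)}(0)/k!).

L = (-58 - 350·x - 636·x^2 - 756·x^3 - 324·x^4)·Dx + (-40 - 364·x - 976·x^2 - 1632·x^3 - 1530·x^4 - 540·x^5)·Dx^2 + (9 + 31·x + 27·x^2 - 115·x^3 - 345·x^4 - 333·x^5 - 108·x^6)·Dx^3  (order 3).
h: a_k = 1, 0, 9/2, 20/3, 77/4, 199/5, 583/6, 1518/7, 4065/8, …
ICs: h(0) = 1, h′(0) = 0, h′′(0) = 9.

f: a_k = 0, -1, 1/2, -1/3, 1/4, -1/5, 1/6, -1/7, 1/8, …
g: a_k = 1, 1, 4, 7, 19, 40, 97, 217, 508, …
Weyl lclm of L_f,L_g ⇒ L₀ (ord ≤ 3).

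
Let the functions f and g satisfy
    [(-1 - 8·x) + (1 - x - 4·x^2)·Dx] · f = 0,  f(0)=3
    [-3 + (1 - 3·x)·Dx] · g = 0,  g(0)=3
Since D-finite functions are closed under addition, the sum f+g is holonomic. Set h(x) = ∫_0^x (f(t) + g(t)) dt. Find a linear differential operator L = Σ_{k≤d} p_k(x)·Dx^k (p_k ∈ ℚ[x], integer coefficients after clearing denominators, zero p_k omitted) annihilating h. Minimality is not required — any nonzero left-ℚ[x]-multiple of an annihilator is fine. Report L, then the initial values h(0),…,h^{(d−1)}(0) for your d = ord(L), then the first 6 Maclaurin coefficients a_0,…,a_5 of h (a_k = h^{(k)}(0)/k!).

L = (6 - 72·x + 144·x^2 - 144·x^3)·Dx + (4 - 84·x^2 + 252·x^3 - 288·x^4)·Dx^2 + (-1 + 8·x - 21·x^2 + 8·x^3 + 54·x^4 - 72·x^5)·Dx^3  (order 3).
h: a_k = 0, 6, 6, 14, 27, 66, …
ICs: h(0) = 0, h′(0) = 6, h′′(0) = 12.

f: a_k = 3, 3, 15, 27, 87, 195, …
g: a_k = 3, 9, 27, 81, 243, 729, …
Sum ⇒ L₀ = lclm(L_f,L_g) in ℚ(x)⟨Dx⟩.
h=∫h₀ ⇒ L = L₀·Dx.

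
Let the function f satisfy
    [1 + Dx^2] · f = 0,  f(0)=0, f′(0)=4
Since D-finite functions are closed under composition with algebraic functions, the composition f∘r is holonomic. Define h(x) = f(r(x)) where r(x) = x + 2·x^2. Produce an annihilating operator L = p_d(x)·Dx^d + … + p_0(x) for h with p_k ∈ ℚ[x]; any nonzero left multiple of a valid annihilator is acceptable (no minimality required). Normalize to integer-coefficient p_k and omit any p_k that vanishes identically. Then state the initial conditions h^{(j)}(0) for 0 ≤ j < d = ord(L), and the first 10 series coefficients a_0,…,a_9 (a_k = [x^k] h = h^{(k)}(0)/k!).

L = (1 + 12·x + 48·x^2 + 64·x^3) - 4·Dx + (1 + 4·x)·Dx^2  (order 2).
h: a_k = 0, 4, 8, -2/3, -4, -239/30, -5, 1679/1260, 239/90, 235873/90720, …
ICs: h(0) = 0, h′(0) = 4.

f: a_k = 0, 4, 0, -2/3, 0, 1/30, 0, -1/1260, 0, 1/90720, …
Substitute x→r, Dx→(1/r')Dx; clear ⇒ L₀.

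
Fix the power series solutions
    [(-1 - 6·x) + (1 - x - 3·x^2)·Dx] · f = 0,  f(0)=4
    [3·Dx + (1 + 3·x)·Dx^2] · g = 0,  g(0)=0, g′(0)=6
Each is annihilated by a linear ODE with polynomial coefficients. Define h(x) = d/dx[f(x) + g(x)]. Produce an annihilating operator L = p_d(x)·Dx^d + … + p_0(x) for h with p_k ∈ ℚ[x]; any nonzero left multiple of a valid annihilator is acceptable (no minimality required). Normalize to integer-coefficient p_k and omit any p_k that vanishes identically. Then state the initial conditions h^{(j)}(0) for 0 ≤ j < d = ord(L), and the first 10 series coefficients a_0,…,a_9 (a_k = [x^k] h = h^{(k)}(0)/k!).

L = (270 + 1422·x + 3780·x^2 + 2916·x^3 + 2916·x^4) + (24 + 468·x + 2736·x^2 + 5616·x^3 + 5994·x^4 + 4860·x^5)·Dx + (-11 - 79·x - 129·x^2 + 171·x^3 + 783·x^4 + 1377·x^5 + 972·x^6)·Dx^2  (order 2).
h: a_k = 10, 14, 138, 142, 1286, 870, 10450, 3134, 81090, -10778, …
ICs: h(0) = 10, h′(0) = 14.

f: a_k = 4, 4, 16, 28, 76, 160, 388, 868, 2032, 4636, …
g: a_k = 0, 6, -9, 18, -81/2, 486/5, -243, 4374/7, -6561/4, 4374, …
Weyl lclm of L_f,L_g ⇒ L₀ (ord ≤ 3).
Differentiate: ansatz ord ≤ ord L₀ ⇒ L.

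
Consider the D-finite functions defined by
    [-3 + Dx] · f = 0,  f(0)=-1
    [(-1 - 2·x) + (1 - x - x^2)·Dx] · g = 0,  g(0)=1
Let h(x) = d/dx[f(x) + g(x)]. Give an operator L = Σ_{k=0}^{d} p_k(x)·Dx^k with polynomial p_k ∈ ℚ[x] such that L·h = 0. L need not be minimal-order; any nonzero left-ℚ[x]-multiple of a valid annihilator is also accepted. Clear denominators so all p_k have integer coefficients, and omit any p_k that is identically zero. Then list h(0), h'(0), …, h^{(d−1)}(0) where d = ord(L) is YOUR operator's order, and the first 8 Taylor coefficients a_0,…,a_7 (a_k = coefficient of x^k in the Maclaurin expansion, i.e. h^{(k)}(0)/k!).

L = (18 + 126·x + 144·x^2 + 180·x^3 + 54·x^4) + (-9 - 48·x - 81·x^2 - 24·x^3 + 45·x^4 + 18·x^5)·Dx + (1 + 2·x + 11·x^2 - 12·x^3 - 21·x^4 - 6·x^5)·Dx^2  (order 2).
h: a_k = -2, -5, -9/2, 13/2, 239/8, 2877/40, 11517/80, 151591/560, …
ICs: h(0) = -2, h′(0) = -5.

f: a_k = -1, -3, -9/2, -9/2, -27/8, -81/40, -81/80, -243/560, …
g: a_k = 1, 1, 2, 3, 5, 8, 13, 21, …
h₀=f+g: left-lcm gives L₀, ord ≤ 2.
h=h₀': d/dx-closure on L₀ ⇒ L.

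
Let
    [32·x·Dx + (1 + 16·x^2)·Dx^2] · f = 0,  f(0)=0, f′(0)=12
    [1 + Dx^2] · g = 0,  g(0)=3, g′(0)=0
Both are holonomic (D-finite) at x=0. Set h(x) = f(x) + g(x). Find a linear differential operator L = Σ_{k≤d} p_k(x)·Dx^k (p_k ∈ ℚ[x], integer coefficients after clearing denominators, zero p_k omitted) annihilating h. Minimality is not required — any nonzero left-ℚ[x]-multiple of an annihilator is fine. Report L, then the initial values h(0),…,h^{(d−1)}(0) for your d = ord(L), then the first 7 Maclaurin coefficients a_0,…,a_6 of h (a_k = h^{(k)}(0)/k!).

f: a_k = 0, 12, 0, -64, 0, 3072/5, 0, …
g: a_k = 3, 0, -3/2, 0, 1/8, 0, -1/240, …
L₀ := lclm(L_f,L_g); ord L₀ ≤ 2+2.
L = (-6112·x + 99328·x^3 + 8192·x^5)·Dx + (-31 + 1072·x^2 + 25344·x^4 + 4096·x^6)·Dx^2 + (-6112·x + 99328·x^3 + 8192·x^5)·Dx^3 + (-31 + 1072·x^2 + 25344·x^4 + 4096·x^6)·Dx^4  (order 4).
h: a_k = 3, 12, -3/2, -64, 1/8, 3072/5, -1/240, …
ICs: h(0) = 3, h′(0) = 12, h′′(0) = -3, h′′′(0) = -384.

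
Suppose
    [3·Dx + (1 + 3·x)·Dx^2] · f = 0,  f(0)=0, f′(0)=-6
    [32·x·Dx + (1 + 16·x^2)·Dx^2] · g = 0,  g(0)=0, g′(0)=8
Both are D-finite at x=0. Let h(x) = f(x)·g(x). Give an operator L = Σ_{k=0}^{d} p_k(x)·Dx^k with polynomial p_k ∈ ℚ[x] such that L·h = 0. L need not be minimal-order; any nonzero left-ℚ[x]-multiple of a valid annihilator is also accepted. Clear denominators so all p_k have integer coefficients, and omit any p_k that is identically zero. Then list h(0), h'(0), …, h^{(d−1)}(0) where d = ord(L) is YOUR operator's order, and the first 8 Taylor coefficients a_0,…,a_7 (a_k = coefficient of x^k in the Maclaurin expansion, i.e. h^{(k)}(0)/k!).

f: a_k = 0, -6, 9, -18, 81/2, -486/5, 243, -4374/7, …
g: a_k = 0, 8, 0, -128/3, 0, 2048/5, 0, -32768/7, …
h₀=f·g: eliminate ⇒ L₀, order ≤ 2·2.
L = (15744 + 89280·x + 811008·x^2 + 5299200·x^3 + 13271040·x^4 + 17252352·x^5 + 21233664·x^7)·Dx + (4258 + 91200·x + 775488·x^2 + 4635648·x^3 + 18247680·x^4 + 41140224·x^5 + 46448640·x^6 + 21233664·x^7 + 74317824·x^8)·Dx^2 + (492 + 12548·x + 131328·x^2 + 747968·x^3 + 3219456·x^4 + 10146816·x^5 + 21233664·x^6 + 24920064·x^7 + 21233664·x^8 + 42467328·x^9)·Dx^3 + (73 + 822·x + 6161·x^2 + 34944·x^3 + 151168·x^4 + 500736·x^5 + 1322496·x^6 + 2654208·x^7 + 3244032·x^8 + 3538944·x^9 + 5308416·x^10)·Dx^4  (order 4).
h: a_k = 0, 0, -48, 72, 112, -60, -12336/5, 19512/5, …
ICs: h(0) = 0, h′(0) = 0, h′′(0) = -96, h′′′(0) = 432.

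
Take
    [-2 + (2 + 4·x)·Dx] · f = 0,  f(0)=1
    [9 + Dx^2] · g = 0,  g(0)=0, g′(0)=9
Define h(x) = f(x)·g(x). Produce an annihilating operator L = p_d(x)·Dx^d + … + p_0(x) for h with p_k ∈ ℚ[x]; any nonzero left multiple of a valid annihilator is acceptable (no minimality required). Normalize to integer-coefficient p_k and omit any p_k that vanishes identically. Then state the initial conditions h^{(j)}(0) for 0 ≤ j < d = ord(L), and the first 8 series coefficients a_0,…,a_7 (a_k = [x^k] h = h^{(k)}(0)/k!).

L = (12 + 36·x + 36·x^2) + (-2 - 4·x)·Dx + (1 + 4·x + 4·x^2)·Dx^2  (order 2).
h: a_k = 0, 9, 9, -18, -9, 36/5, 36/5, -54/7, …
ICs: h(0) = 0, h′(0) = 9.

f: a_k = 1, 1, -1/2, 1/2, -5/8, 7/8, -21/16, 33/16, …
g: a_k = 0, 9, 0, -27/2, 0, 243/40, 0, -729/560, …
L₀ := L_f ⊗_s L_g (sym. prod.), ord ≤ 2.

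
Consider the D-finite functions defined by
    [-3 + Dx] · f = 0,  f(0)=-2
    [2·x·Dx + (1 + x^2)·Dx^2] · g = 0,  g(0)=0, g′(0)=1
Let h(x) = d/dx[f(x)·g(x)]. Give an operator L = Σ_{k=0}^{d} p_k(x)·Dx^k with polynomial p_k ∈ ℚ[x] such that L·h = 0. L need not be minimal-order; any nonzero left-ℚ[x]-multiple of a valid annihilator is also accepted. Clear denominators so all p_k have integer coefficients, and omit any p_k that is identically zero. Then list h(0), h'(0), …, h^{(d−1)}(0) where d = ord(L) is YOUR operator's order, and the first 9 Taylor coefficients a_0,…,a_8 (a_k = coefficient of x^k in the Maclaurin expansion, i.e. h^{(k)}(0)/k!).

f: a_k = -2, -6, -9, -9, -27/4, -81/20, -81/40, -243/280, -729/2240, …
g: a_k = 0, 1, 0, -1/3, 0, 1/5, 0, -1/7, 0, …
h₀=f·g: eliminate ⇒ L₀, order ≤ 1·2.
h=h₀': d/dx-closure on L₀ ⇒ L.
L = (21 - 36·x + 72·x^2 - 36·x^3 + 27·x^4) + (-16 + 18·x - 42·x^2 + 18·x^3 - 18·x^4)·Dx + (3 - 2·x + 6·x^2 - 2·x^3 + 3·x^4)·Dx^2  (order 2).
h: a_k = -2, -12, -25, -28, -83/4, -27/2, -361/40, -129/35, 1271/2240, …
ICs: h(0) = -2, h′(0) = -12.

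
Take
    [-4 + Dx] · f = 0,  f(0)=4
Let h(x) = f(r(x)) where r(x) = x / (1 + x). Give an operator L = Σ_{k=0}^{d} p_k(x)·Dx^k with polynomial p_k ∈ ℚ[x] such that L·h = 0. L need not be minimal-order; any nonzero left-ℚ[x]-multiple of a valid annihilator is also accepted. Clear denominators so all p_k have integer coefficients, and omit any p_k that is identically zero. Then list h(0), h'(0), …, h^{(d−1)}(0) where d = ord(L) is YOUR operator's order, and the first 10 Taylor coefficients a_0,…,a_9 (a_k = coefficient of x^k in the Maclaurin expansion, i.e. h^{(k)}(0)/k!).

L = -4 + (1 + 2·x + x^2)·Dx  (order 1).
h: a_k = 4, 16, 16, -16/3, -16/3, 112/15, -176/45, -272/315, 1264/315, -13264/2835, …
ICs: h(0) = 4.

f: a_k = 4, 16, 32, 128/3, 128/3, 512/15, 1024/45, 4096/315, 2048/315, 8192/2835, …
L₀ from L_f via x↦r, Dx↦r'^{-1}Dx.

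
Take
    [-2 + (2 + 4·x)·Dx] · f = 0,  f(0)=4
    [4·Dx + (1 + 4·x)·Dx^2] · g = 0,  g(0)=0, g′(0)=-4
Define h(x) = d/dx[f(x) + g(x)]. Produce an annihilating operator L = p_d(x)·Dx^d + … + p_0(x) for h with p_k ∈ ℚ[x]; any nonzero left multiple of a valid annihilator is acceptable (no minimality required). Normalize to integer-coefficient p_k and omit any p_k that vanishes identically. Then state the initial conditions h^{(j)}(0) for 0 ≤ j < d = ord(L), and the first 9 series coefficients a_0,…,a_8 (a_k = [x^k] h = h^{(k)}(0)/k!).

L = (20 + 16·x) + (29 + 104·x + 80·x^2)·Dx + (3 + 22·x + 48·x^2 + 32·x^3)·Dx^2  (order 2).
h: a_k = 0, 12, -58, 246, -2013/2, 8129/2, -65305/4, 261715/4, -8382173/32, …
ICs: h(0) = 0, h′(0) = 12.

f: a_k = 4, 4, -2, 2, -5/2, 7/2, -21/4, 33/4, -429/32, …
g: a_k = 0, -4, 8, -64/3, 64, -1024/5, 2048/3, -16384/7, 8192, …
f+g: L₀ = lclm(L_f,L_g), ord ≤ 1+2.
h=h₀': d/dx-closure on L₀ ⇒ L.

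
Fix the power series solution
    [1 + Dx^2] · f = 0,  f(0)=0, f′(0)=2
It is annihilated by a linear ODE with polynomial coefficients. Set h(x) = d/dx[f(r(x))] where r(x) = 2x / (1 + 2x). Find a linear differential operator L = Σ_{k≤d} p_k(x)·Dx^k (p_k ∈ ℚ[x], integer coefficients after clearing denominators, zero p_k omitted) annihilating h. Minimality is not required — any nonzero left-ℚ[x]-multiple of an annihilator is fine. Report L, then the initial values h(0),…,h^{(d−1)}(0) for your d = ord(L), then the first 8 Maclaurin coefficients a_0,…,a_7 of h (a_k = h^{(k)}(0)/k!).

L = (28 + 96·x + 96·x^2) + (12 + 72·x + 144·x^2 + 96·x^3)·Dx + (1 + 8·x + 24·x^2 + 32·x^3 + 16·x^4)·Dx^2  (order 2).
h: a_k = 4, -16, 40, -64, 8/3, 480, -110896/45, 407296/45, …
ICs: h(0) = 4, h′(0) = -16.

f: a_k = 0, 2, 0, -1/3, 0, 1/60, 0, -1/2520, …
Change of var in L_f (x↦r) gives L₀.
Differentiate: ansatz ord ≤ ord L₀ ⇒ L.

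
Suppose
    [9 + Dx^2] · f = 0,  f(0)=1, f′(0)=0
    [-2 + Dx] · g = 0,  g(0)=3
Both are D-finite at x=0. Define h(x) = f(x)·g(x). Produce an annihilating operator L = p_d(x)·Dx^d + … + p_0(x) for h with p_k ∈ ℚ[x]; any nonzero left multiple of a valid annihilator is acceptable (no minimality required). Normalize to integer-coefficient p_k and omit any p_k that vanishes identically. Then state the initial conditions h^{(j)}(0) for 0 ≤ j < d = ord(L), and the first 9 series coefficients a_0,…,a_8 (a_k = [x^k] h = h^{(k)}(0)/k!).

L = 13 - 4·Dx + Dx^2  (order 2).
h: a_k = 3, 6, -15/2, -23, -119/8, 61/20, 407/48, 3277/840, -239/13440, …
ICs: h(0) = 3, h′(0) = 6.

f: a_k = 1, 0, -9/2, 0, 27/8, 0, -81/80, 0, 729/4480, …
g: a_k = 3, 6, 6, 4, 2, 4/5, 4/15, 8/105, 2/105, …
L₀ := L_f ⊗_s L_g (sym. prod.), ord ≤ 2.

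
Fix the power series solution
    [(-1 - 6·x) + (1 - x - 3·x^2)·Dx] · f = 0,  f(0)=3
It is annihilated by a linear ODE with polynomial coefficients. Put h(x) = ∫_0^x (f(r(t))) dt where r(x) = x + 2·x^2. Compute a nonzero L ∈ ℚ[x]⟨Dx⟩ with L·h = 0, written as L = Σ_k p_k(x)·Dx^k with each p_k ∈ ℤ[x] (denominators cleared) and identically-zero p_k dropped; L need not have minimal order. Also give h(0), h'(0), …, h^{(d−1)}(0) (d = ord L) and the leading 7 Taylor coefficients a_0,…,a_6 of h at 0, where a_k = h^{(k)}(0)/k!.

f: a_k = 3, 3, 12, 21, 57, 120, 291, …
Substitute x→r, Dx→(1/r')Dx; clear ⇒ L₀.
Integrate: L := L₀·Dx.
L = (1 + 10·x + 36·x^2 + 48·x^3)·Dx + (-1 + x + 5·x^2 + 12·x^3 + 12·x^4)·Dx^2  (order 2).
h: a_k = 0, 3, 3/2, 6, 69/4, 231/5, 138, …
ICs: h(0) = 0, h′(0) = 3.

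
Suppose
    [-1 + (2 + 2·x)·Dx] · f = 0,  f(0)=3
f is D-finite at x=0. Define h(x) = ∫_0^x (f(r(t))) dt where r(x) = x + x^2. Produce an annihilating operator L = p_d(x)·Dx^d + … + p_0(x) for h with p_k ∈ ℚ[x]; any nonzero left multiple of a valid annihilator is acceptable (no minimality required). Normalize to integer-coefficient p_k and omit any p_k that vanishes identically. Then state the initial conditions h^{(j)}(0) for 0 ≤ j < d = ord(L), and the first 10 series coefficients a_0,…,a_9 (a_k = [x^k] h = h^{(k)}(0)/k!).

L = (-1 - 2·x)·Dx + (2 + 2·x + 2·x^2)·Dx^2  (order 2).
h: a_k = 0, 3, 3/4, 3/8, -9/64, 9/640, 15/512, -171/7168, 63/16384, 289/32768, …
ICs: h(0) = 0, h′(0) = 3.

f: a_k = 3, 3/2, -3/8, 3/16, -15/128, 21/256, -63/1024, 99/2048, -1287/32768, 2145/65536, …
L₀ from L_f via x↦r, Dx↦r'^{-1}Dx.
Integrate: L := L₀·Dx.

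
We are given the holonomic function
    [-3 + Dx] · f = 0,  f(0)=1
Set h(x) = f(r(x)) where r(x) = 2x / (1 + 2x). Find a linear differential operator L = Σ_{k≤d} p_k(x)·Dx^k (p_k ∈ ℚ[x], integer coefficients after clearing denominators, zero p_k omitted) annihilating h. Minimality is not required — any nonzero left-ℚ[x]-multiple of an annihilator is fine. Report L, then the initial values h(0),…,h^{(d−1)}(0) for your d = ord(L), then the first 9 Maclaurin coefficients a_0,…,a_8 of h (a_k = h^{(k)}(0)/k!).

f: a_k = 1, 3, 9/2, 9/2, 27/8, 81/40, 81/80, 243/560, 729/4480, …
L₀ from L_f via x↦r, Dx↦r'^{-1}Dx.
L = -6 + (1 + 4·x + 4·x^2)·Dx  (order 1).
h: a_k = 1, 6, 6, -12, 6, 84/5, -276/5, 3288/35, -3246/35, …
ICs: h(0) = 1.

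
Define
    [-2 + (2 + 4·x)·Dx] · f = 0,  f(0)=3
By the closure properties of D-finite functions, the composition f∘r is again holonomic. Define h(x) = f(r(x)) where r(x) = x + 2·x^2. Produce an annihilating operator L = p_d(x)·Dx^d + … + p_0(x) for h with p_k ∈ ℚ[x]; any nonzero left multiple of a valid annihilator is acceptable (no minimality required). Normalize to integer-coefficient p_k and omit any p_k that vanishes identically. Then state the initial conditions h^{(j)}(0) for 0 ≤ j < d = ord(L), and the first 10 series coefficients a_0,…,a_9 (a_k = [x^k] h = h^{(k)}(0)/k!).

f: a_k = 3, 3, -3/2, 3/2, -15/8, 21/8, -63/16, 99/16, -1287/128, 2145/128, …
L₀ from L_f via x↦r, Dx↦r'^{-1}Dx.
L = (-1 - 4·x) + (1 + 2·x + 4·x^2)·Dx  (order 1).
h: a_k = 3, 3, 9/2, -9/2, 9/8, 45/8, -171/16, 63/16, 2601/128, -5679/128, …
ICs: h(0) = 3.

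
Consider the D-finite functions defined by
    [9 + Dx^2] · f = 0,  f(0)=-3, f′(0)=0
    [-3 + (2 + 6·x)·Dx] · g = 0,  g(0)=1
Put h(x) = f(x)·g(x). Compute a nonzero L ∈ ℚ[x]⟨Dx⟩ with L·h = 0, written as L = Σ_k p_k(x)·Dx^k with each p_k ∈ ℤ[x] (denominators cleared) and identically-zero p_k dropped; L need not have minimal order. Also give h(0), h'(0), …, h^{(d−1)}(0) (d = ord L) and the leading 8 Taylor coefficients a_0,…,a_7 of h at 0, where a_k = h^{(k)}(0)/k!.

L = (63 + 216·x + 324·x^2) + (-12 - 36·x)·Dx + (4 + 24·x + 36·x^2)·Dx^2  (order 2).
h: a_k = -3, -9/2, 135/8, 243/16, -2025/128, -3159/256, 84807/5120, -292329/10240, …
ICs: h(0) = -3, h′(0) = -9/2.

f: a_k = -3, 0, 27/2, 0, -81/8, 0, 243/80, 0, …
g: a_k = 1, 3/2, -9/8, 27/16, -405/128, 1701/256, -15309/1024, 72171/2048, …
L₀ := L_f ⊗_s L_g (sym. prod.), ord ≤ 2.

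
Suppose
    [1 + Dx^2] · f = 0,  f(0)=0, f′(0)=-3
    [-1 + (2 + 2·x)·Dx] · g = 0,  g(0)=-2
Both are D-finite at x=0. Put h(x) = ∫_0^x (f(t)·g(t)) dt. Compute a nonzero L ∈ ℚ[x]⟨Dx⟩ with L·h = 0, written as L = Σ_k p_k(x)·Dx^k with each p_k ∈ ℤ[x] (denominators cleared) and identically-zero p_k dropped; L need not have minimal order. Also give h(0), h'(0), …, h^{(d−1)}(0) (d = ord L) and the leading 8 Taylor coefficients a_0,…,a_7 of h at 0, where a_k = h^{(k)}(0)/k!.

L = (7 + 8·x + 4·x^2)·Dx + (-4 - 4·x)·Dx^2 + (4 + 8·x + 4·x^2)·Dx^3  (order 3).
h: a_k = 0, 0, 3, 1, -7/16, -1/40, -19/1920, 81/4480, …
ICs: h(0) = 0, h′(0) = 0, h′′(0) = 6.

f: a_k = 0, -3, 0, 1/2, 0, -1/40, 0, 1/1680, …
g: a_k = -2, -1, 1/4, -1/8, 5/64, -7/128, 21/512, -33/1024, …
Product ⇒ symmetric product L₀, ord ≤ 2.
h=∫₀ˣh₀: take L = L₀·Dx.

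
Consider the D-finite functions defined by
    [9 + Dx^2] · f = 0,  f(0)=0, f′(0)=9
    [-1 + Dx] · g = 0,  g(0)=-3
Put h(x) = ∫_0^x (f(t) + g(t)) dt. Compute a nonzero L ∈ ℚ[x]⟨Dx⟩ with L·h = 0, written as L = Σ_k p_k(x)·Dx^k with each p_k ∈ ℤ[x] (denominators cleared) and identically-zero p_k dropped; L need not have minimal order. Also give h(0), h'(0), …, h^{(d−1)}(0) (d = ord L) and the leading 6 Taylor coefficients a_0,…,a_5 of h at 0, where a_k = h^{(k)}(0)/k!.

L = -9·Dx + 9·Dx^2 - Dx^3 + Dx^4  (order 4).
h: a_k = 0, -3, 3, -1/2, -7/2, -1/40, …
ICs: h(0) = 0, h′(0) = -3, h′′(0) = 6, h′′′(0) = -3.

f: a_k = 0, 9, 0, -27/2, 0, 243/40, …
g: a_k = -3, -3, -3/2, -1/2, -1/8, -1/40, …
f+g: L₀ = lclm(L_f,L_g), ord ≤ 2+1.
h=∫h₀ ⇒ L = L₀·Dx.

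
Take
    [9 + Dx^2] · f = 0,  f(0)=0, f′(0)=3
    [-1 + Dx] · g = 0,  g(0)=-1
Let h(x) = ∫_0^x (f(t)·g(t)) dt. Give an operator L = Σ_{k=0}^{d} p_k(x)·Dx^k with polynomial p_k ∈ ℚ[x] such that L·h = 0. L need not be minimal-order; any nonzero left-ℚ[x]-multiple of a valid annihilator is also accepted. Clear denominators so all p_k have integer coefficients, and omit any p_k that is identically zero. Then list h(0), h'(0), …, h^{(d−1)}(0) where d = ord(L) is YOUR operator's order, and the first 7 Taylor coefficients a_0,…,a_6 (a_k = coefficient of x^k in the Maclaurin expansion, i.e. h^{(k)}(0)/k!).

f: a_k = 0, 3, 0, -9/2, 0, 81/40, 0, …
g: a_k = -1, -1, -1/2, -1/6, -1/24, -1/120, -1/720, …
f·g: L₀ = L_f ⊗_s L_g, ord ≤ 2·1.
h=∫₀ˣh₀: take L = L₀·Dx.
L = 10·Dx - 2·Dx^2 + Dx^3  (order 3).
h: a_k = 0, 0, -3/2, -1, 3/4, 4/5, 1/60, …
ICs: h(0) = 0, h′(0) = 0, h′′(0) = -3.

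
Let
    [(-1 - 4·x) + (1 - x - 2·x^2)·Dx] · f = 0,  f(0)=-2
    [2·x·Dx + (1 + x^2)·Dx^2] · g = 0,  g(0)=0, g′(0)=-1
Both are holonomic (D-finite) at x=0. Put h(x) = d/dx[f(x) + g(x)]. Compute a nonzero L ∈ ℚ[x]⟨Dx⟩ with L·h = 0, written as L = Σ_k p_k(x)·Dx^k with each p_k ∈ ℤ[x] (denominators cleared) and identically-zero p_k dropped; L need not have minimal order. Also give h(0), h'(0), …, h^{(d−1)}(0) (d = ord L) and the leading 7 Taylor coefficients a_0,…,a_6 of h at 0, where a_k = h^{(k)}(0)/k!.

f: a_k = -2, -2, -6, -10, -22, -42, -86, …
g: a_k = 0, -1, 0, 1/3, 0, -1/5, 0, …
Weyl lclm of L_f,L_g ⇒ L₀ (ord ≤ 3).
h=h₀': d/dx-closure on L₀ ⇒ L.
L = (-6 + 24·x + 162·x^2 + 240·x^3 + 384·x^4 + 48·x^6) + (16 + 74·x + 88·x^2 + 226·x^3 + 212·x^4 + 304·x^5 + 12·x^6 + 48·x^7)·Dx + (-3 - 4·x - 8·x^2 + 28·x^3 + 27·x^4 + 36·x^5 + 40·x^6 + 4·x^7 + 8·x^8)·Dx^2  (order 2).
h: a_k = -3, -12, -29, -88, -211, -516, -1189, …
ICs: h(0) = -3, h′(0) = -12.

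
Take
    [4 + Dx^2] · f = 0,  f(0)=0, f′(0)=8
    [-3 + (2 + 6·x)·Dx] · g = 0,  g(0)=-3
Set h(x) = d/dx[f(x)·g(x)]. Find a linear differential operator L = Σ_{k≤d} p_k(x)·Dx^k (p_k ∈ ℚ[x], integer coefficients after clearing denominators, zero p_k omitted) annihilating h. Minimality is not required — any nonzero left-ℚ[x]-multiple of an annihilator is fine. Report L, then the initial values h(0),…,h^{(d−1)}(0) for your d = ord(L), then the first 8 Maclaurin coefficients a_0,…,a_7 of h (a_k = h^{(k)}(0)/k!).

f: a_k = 0, 8, 0, -16/3, 0, 16/15, 0, -32/315, …
g: a_k = -3, -9/2, 27/8, -81/16, 1215/128, -5103/256, 45927/1024, -216513/2048, …
Sym-product of L_f,L_g gives L₀ (≤ ord 2).
Differentiate: ansatz ord ≤ ord L₀ ⇒ L.
L = (1453 + 11712·x + 26784·x^2 + 27648·x^3 + 20736·x^4) + (132 - 756·x - 5184·x^2 - 5184·x^3)·Dx + (172 + 1416·x + 4428·x^2 + 6912·x^3 + 5184·x^4)·Dx^2  (order 2).
h: a_k = -24, -72, 129, -66, 4379/16, -65889/80, 838883/384, -6669683/1120, …
ICs: h(0) = -24, h′(0) = -72.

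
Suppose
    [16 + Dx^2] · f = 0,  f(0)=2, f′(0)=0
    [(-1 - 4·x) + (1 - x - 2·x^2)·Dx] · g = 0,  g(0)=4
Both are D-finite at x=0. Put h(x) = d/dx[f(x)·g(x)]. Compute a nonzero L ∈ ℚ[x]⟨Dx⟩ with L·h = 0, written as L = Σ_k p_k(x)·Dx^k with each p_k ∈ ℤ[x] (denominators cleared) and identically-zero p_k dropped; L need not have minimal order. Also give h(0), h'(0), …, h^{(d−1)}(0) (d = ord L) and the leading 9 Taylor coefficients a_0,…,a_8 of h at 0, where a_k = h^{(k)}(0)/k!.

L = (4 - 128·x - 192·x^2 + 256·x^3 + 256·x^4) + (-5 - 12·x + 48·x^2 + 64·x^3)·Dx + (3 - 7·x - 10·x^2 + 16·x^3 + 16·x^4)·Dx^2  (order 2).
h: a_k = 8, -80, -72, -224/3, -1000/3, -13456/15, -89096/45, -1433536/315, -357384/35, …
ICs: h(0) = 8, h′(0) = -80.

f: a_k = 2, 0, -16, 0, 64/3, 0, -512/45, 0, 1024/315, …
g: a_k = 4, 4, 12, 20, 44, 84, 172, 340, 684, …
L₀ := L_f ⊗_s L_g (sym. prod.), ord ≤ 2.
Differentiate: ansatz ord ≤ ord L₀ ⇒ L.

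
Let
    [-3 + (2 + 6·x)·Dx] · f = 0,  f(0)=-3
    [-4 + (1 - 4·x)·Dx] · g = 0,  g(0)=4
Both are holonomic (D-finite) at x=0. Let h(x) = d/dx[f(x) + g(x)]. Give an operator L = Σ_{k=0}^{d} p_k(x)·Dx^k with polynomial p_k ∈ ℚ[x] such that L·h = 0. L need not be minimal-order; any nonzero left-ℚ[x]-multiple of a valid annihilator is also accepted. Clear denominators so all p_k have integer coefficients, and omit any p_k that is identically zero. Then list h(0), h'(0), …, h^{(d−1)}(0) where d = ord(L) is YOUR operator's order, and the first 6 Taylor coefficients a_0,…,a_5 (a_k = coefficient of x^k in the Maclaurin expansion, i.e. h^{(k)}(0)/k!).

L = (-792 - 864·x) + (-357 - 2520·x - 3024·x^2)·Dx + (38 + 34·x - 528·x^2 - 864·x^3)·Dx^2  (order 2).
h: a_k = 23/2, 539/4, 12045/16, 132287/32, 5217365/256, 50469429/512, …
ICs: h(0) = 23/2, h′(0) = 539/4.

f: a_k = -3, -9/2, 27/8, -81/16, 1215/128, -5103/256, …
g: a_k = 4, 16, 64, 256, 1024, 4096, …
f+g: L₀ = lclm(L_f,L_g), ord ≤ 1+1.
h=h₀': d/dx-closure on L₀ ⇒ L.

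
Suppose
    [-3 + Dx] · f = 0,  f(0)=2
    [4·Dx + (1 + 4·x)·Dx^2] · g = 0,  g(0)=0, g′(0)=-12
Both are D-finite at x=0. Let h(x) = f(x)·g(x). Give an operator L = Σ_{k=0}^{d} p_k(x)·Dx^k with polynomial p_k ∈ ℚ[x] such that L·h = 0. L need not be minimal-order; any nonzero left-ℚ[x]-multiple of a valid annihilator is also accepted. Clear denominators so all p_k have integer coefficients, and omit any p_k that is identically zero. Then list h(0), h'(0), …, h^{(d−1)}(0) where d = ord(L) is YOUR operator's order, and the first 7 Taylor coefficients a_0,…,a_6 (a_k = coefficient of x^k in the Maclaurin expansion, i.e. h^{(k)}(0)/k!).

f: a_k = 2, 6, 9, 9, 27/4, 81/20, 81/40, …
g: a_k = 0, -12, 24, -64, 192, -3072/5, 2048, …
Sym-product of L_f,L_g gives L₀ (≤ ord 2).
L = (-3 + 36·x) + (-2 - 24·x)·Dx + (1 + 4·x)·Dx^2  (order 2).
h: a_k = 0, -24, -24, -92, 108, -2589/5, 1675, …
ICs: h(0) = 0, h′(0) = -24.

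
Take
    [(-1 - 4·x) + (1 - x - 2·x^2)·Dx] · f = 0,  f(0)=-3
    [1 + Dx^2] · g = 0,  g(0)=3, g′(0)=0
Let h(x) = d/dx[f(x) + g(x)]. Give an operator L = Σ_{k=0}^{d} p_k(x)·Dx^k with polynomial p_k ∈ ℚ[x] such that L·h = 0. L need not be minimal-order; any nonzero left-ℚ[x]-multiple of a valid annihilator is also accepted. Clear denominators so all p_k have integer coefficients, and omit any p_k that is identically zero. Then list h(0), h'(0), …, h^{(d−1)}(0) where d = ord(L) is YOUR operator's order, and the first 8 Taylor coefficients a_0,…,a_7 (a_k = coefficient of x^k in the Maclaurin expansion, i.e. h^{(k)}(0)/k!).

f: a_k = -3, -3, -9, -15, -33, -63, -129, -255, …
g: a_k = 3, 0, -3/2, 0, 1/8, 0, -1/240, 0, …
Weyl lclm of L_f,L_g ⇒ L₀ (ord ≤ 3).
Derive L from L₀ (diff closure).
L = (270 + 1200·x + 2862·x^2 + 1860·x^3 + 1920·x^4 + 144·x^5 + 96·x^6) + (-31 - 115·x + 75·x^2 + 241·x^3 + 430·x^4 + 372·x^5 + 56·x^6 + 32·x^7)·Dx + (270 + 1200·x + 2862·x^2 + 1860·x^3 + 1920·x^4 + 144·x^5 + 96·x^6)·Dx^2 + (-31 - 115·x + 75·x^2 + 241·x^3 + 430·x^4 + 372·x^5 + 56·x^6 + 32·x^7)·Dx^3  (order 3).
h: a_k = -3, -21, -45, -263/2, -315, -30961/40, -1785, -6894719/1680, …
ICs: h(0) = -3, h′(0) = -21, h′′(0) = -90.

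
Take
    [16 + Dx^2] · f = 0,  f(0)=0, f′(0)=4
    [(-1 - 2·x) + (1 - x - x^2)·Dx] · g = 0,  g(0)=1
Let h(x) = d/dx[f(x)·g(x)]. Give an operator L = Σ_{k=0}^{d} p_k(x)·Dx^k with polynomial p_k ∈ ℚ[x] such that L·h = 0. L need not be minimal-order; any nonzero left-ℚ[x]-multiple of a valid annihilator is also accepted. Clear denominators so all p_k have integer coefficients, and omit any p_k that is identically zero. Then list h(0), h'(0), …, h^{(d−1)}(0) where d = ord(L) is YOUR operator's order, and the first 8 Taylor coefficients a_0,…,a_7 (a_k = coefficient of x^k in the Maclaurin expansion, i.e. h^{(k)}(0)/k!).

L = (54 - 256·x - 128·x^2 + 256·x^3 + 128·x^4) + (-13 - 10·x + 48·x^2 + 32·x^3)·Dx + (7 - 15·x - 7·x^2 + 16·x^3 + 8·x^4)·Dx^2  (order 2).
h: a_k = 4, 8, -8, 16/3, 36, 256/5, 3932/45, 10592/63, …
ICs: h(0) = 4, h′(0) = 8.

f: a_k = 0, 4, 0, -32/3, 0, 128/15, 0, -1024/315, …
g: a_k = 1, 1, 2, 3, 5, 8, 13, 21, …
Product ⇒ symmetric product L₀, ord ≤ 2.
Derive L from L₀ (diff closure).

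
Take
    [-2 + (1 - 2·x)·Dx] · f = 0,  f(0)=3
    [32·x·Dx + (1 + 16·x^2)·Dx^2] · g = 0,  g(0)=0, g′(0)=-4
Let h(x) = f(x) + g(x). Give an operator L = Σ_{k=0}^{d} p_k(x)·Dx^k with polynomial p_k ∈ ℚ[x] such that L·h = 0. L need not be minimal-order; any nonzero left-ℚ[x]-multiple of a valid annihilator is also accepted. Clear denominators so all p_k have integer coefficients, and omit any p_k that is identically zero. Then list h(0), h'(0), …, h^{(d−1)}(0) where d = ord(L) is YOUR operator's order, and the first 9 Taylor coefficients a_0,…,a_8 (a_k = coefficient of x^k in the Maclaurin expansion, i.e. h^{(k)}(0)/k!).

f: a_k = 3, 6, 12, 24, 48, 96, 192, 384, 768, …
g: a_k = 0, -4, 0, 64/3, 0, -1024/5, 0, 16384/7, 0, …
Weyl lclm of L_f,L_g ⇒ L₀ (ord ≤ 3).
L = (-32 + 256·x + 1536·x^2)·Dx + (14 - 32·x - 160·x^2 + 1536·x^3)·Dx^2 + (-1 - 6·x - 96·x^3 + 256·x^4)·Dx^3  (order 3).
h: a_k = 3, 2, 12, 136/3, 48, -544/5, 192, 19072/7, 768, …
ICs: h(0) = 3, h′(0) = 2, h′′(0) = 24.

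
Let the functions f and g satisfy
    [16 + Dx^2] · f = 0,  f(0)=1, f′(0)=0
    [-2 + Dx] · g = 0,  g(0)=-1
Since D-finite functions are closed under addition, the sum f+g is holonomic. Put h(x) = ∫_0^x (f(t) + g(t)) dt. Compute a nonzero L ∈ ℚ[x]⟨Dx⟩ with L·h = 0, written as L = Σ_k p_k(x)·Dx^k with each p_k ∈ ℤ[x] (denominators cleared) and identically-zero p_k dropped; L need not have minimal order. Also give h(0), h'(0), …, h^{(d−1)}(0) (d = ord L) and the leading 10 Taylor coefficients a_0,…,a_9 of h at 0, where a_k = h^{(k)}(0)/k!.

L = -32·Dx + 16·Dx^2 - 2·Dx^3 + Dx^4  (order 4).
h: a_k = 0, 0, -1, -10/3, -1/3, 2, -2/45, -52/63, -1/315, 34/189, …
ICs: h(0) = 0, h′(0) = 0, h′′(0) = -2, h′′′(0) = -20.

f: a_k = 1, 0, -8, 0, 32/3, 0, -256/45, 0, 512/315, 0, …
g: a_k = -1, -2, -2, -4/3, -2/3, -4/15, -4/45, -8/315, -2/315, -4/2835, …
Weyl lclm of L_f,L_g ⇒ L₀ (ord ≤ 3).
h=∫₀ˣh₀: take L = L₀·Dx.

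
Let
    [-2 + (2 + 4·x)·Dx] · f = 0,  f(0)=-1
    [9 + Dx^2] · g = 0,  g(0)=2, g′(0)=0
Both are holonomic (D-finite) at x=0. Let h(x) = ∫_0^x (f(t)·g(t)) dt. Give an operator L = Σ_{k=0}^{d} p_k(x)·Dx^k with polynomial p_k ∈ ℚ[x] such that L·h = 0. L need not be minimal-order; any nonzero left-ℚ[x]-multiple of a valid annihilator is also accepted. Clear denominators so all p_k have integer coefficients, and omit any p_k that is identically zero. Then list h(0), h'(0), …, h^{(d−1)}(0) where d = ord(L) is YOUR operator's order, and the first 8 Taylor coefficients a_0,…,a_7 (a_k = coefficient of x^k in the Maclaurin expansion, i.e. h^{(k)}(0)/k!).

f: a_k = -1, -1, 1/2, -1/2, 5/8, -7/8, 21/16, -33/16, …
g: a_k = 2, 0, -9, 0, 27/4, 0, -81/40, 0, …
Product ⇒ symmetric product L₀, ord ≤ 2.
∫: right-multiply L₀ by Dx.
L = (12 + 36·x + 36·x^2)·Dx + (-2 - 4·x)·Dx^2 + (1 + 4·x + 4·x^2)·Dx^3  (order 3).
h: a_k = 0, -2, -1, 10/3, 2, -2, -2/3, 12/35, …
ICs: h(0) = 0, h′(0) = -2, h′′(0) = -2.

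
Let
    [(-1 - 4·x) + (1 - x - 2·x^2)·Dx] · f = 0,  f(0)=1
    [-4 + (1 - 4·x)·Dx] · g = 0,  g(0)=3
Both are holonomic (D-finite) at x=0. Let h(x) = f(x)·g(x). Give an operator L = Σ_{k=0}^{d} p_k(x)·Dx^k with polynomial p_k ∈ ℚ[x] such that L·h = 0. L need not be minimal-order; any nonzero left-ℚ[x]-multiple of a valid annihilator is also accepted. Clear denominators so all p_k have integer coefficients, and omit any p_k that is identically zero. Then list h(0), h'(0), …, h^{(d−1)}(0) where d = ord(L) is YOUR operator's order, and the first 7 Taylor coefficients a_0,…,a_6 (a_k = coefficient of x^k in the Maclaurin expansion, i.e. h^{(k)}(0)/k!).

f: a_k = 1, 1, 3, 5, 11, 21, 43, …
g: a_k = 3, 12, 48, 192, 768, 3072, 12288, …
Sym-product of L_f,L_g gives L₀ (≤ ord 1).
L = (-5 + 4·x + 24·x^2) + (1 - 5·x + 2·x^2 + 8·x^3)·Dx  (order 1).
h: a_k = 3, 15, 69, 291, 1197, 4851, 19533, …
ICs: h(0) = 3.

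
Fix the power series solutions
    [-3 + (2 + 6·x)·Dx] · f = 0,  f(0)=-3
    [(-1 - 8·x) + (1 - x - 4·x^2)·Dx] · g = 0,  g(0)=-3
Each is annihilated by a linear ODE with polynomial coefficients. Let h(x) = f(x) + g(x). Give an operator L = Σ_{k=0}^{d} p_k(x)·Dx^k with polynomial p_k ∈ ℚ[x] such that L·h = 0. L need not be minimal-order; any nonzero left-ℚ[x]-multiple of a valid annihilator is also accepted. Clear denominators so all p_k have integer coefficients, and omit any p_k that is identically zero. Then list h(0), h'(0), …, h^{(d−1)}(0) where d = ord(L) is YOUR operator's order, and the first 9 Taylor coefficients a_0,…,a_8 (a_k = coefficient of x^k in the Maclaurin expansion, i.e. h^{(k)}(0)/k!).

L = (69 + 387·x + 900·x^2 + 1440·x^3) + (-49 - 318·x - 1257·x^2 - 3240·x^3 - 3600·x^4)·Dx + (-2 + 46·x + 234·x^2 - 86·x^3 - 1440·x^4 - 1440·x^5)·Dx^2  (order 2).
h: a_k = -6, -15/2, -93/8, -513/16, -9921/128, -55023/256, -510105/1024, -2926017/2048, -106080153/32768, …
ICs: h(0) = -6, h′(0) = -15/2.

f: a_k = -3, -9/2, 27/8, -81/16, 1215/128, -5103/256, 45927/1024, -216513/2048, 8444007/32768, …
g: a_k = -3, -3, -15, -27, -87, -195, -543, -1323, -3495, …
f+g: L₀ = lclm(L_f,L_g), ord ≤ 1+1.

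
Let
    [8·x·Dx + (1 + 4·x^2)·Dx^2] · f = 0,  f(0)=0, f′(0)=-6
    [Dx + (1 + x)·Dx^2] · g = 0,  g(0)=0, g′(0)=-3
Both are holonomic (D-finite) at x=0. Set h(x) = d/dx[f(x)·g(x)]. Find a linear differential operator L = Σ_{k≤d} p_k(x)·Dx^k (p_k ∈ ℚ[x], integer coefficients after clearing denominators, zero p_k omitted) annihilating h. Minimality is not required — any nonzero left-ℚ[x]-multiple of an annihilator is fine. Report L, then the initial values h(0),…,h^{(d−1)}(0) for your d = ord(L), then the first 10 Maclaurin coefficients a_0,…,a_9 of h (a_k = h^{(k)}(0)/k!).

f: a_k = 0, -6, 0, 8, 0, -96/5, 0, 384/7, 0, -512/3, …
g: a_k = 0, -3, 3/2, -1, 3/4, -3/5, 1/2, -3/7, 3/8, -1/3, …
L₀ := L_f ⊗_s L_g (sym. prod.), ord ≤ 4.
Derive L from L₀ (diff closure).
L = (288 + 560·x + 3584·x^2 + 8640·x^3 + 7680·x^4 + 3328·x^5 + 1024·x^7) + (258 + 1840·x + 6992·x^2 + 19264·x^3 + 29440·x^4 + 23808·x^5 + 8960·x^6 + 3072·x^7 + 3584·x^8)·Dx + (36 + 628·x + 2496·x^2 + 6192·x^3 + 12288·x^4 + 15936·x^5 + 12288·x^6 + 5376·x^7 + 3072·x^8 + 2048·x^9)·Dx^2 + (17 + 66·x + 241·x^2 + 608·x^3 + 1152·x^4 + 1728·x^5 + 2016·x^6 + 1536·x^7 + 768·x^8 + 512·x^9 + 256·x^10)·Dx^3  (order 3).
h: a_k = 0, 36, -27, -72, 75/2, 1596/5, -903/5, -5904/5, 87741/140, 163532/35, …
ICs: h(0) = 0, h′(0) = 36, h′′(0) = -54.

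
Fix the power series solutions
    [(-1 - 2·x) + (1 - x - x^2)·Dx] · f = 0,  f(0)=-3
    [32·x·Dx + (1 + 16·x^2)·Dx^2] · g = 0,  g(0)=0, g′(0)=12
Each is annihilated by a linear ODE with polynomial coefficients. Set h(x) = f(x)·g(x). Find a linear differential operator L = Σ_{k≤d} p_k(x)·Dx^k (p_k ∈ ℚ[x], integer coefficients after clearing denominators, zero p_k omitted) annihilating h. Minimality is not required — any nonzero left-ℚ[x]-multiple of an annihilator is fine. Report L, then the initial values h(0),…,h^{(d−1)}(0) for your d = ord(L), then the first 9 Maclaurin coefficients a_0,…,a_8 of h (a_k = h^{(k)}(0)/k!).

f: a_k = -3, -3, -6, -9, -15, -24, -39, -63, -102, …
g: a_k = 0, 12, 0, -64, 0, 3072/5, 0, -49152/7, 0, …
Product ⇒ symmetric product L₀, ord ≤ 2.
L = (2 + 32·x + 96·x^2) + (2 - 28·x + 64·x^2 + 96·x^3)·Dx + (-1 + x - 15·x^2 + 16·x^3 + 16·x^4)·Dx^2  (order 2).
h: a_k = 0, -36, -36, 120, 84, -8196/5, -7776/5, 625476/35, 571044/35, …
ICs: h(0) = 0, h′(0) = -36.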